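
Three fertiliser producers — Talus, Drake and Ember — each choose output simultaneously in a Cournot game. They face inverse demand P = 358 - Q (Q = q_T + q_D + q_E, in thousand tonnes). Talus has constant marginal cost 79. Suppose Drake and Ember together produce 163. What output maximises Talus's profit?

58

With rivals' combined output fixed at 163, Talus's profit is π_T = (358 - 163 - q_T)q_T - (79q_T) = (195 - q_T)q_T - (79q_T).
∂π_T/∂q_T = 116 - 2q_T = 0, so q_T = 58.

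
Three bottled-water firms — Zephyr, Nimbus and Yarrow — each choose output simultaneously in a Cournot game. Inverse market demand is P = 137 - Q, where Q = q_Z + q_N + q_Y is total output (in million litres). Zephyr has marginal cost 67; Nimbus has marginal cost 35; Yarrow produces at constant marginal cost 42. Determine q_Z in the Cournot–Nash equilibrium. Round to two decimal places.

Zephyr's profit: π_Z = (137 - Q)q_Z - (67q_Z). Setting ∂π_Z/∂q_Z = 0: 70 - 2q_Z - (q_N + q_Y) = 0.
Nimbus's profit: π_N = (137 - Q)q_N - (35q_N). Setting ∂π_N/∂q_N = 0: 102 - 2q_N - (q_Z + q_Y) = 0.
Yarrow's profit: π_Y = (137 - Q)q_Y - (42q_Y). Setting ∂π_Y/∂q_Y = 0: 95 - 2q_Y - (q_Z + q_N) = 0.
Summing all 3 equations gives 267 − 4Q = 0, hence Q = 267/4.
Back-substituting: q_Z = (70 − 267/4) = 13/4, q_N = (102 − 267/4) = 141/4, q_Y = (95 − 267/4) = 113/4.

3.25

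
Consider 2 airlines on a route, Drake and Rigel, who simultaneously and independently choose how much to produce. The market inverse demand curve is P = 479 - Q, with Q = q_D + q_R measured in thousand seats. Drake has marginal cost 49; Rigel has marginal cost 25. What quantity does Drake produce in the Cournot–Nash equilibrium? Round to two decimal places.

135.33

Drake's profit: π_D = (479 - Q)q_D - (49q_D). Setting ∂π_D/∂q_D = 0: 430 - 2q_D - (q_R) = 0.
Rigel's profit: π_R = (479 - Q)q_R - (25q_R). Setting ∂π_R/∂q_R = 0: 454 - 2q_R - (q_D) = 0.
Rearranging gives the reaction functions q_D = (430 - q_R)/2 and q_R = (454 - q_D)/2.
Solving the pair: q_D = 406/3, q_R = 478/3.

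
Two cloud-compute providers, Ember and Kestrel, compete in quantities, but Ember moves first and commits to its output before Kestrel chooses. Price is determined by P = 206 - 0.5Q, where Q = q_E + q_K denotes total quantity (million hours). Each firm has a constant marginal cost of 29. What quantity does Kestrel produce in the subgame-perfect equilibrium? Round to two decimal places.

Solve by backward induction. Given q_E, the follower Kestrel maximises π_K = (206 - (1/2)q_E - (1/2)q_K)q_K - 29q_K.
∂π_K/∂q_K = 177 - (1/2)q_E - q_K = 0 gives the reaction function q_K = (177 - (1/2)q_E).
The leader anticipates this reaction. Substituting into P = 206 - 0.5Q gives P = 235/2 - (1/4)q_E, so π_E = (235/2 - (1/4)q_E)q_E - 29q_E.
The leader's first-order condition 177/2 - (1/2)q_E = 0 yields q_E = 177.
Then q_K = (177 - (1/2)·177) = 177/2.

88.50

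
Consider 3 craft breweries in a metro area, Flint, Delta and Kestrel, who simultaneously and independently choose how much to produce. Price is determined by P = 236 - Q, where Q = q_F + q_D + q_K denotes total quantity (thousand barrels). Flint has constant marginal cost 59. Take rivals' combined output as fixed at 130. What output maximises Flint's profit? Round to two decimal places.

23.50

With rivals' combined output fixed at 130, Flint's profit is π_F = (236 - 130 - q_F)q_F - (59q_F) = (106 - q_F)q_F - (59q_F).
∂π_F/∂q_F = 47 - 2q_F = 0, so q_F = 47/2.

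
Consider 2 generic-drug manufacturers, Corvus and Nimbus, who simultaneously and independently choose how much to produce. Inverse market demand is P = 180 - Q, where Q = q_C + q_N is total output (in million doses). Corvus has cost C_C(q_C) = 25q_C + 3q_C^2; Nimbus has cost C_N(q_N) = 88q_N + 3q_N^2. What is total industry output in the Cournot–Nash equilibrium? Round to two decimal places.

Corvus's profit: π_C = (180 - Q)q_C - (25q_C + 3q_C²). Setting ∂π_C/∂q_C = 0: 155 - 8q_C - (q_N) = 0.
Nimbus's first-order condition: 92 - 8q_N - (q_C) = 0.
Rearranging gives the reaction functions q_C = (155 - q_N)/8 and q_N = (92 - q_C)/8.
Substituting one into the other gives q_C = 164/9 and q_N = 83/9.
Total output Q = 164/9 + 83/9 = 247/9.

27.44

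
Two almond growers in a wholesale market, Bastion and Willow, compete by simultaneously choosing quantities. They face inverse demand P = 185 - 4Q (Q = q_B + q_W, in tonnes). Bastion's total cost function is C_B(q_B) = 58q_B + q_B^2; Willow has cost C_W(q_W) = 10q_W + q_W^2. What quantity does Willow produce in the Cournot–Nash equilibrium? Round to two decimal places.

Bastion's profit: π_B = (185 - 4Q)q_B - (58q_B + q_B²). Setting ∂π_B/∂q_B = 0: 127 - 10q_B - 4(q_W) = 0.
Willow's first-order condition: 175 - 10q_W - 4(q_B) = 0.
So q_B = (127 - 4q_W)/10 and q_W = (175 - 4q_B)/10.
Solving the pair: q_B = 95/14, q_W = 207/14.

14.79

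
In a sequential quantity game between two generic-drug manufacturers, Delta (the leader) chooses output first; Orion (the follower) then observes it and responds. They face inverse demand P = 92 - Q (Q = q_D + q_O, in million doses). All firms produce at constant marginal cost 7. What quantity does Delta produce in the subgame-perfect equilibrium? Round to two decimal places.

42.50

The follower Orion best-responds to any q_D: π_O = (92 - Q)q_O - 7q_O.
Follower FOC: 85 - q_D - 2q_O = 0, so q_O(q_D) = (85 - q_D)/2.
The leader anticipates this reaction. Substituting into P = 92 - Q gives P = 99/2 - (1/2)q_D, so π_D = (99/2 - (1/2)q_D)q_D - 7q_D.
Maximising: ∂π_D/∂q_D = 85/2 - q_D = 0, giving q_D = 85/2.
Then q_O = (85 - 85/2)/2 = 85/4.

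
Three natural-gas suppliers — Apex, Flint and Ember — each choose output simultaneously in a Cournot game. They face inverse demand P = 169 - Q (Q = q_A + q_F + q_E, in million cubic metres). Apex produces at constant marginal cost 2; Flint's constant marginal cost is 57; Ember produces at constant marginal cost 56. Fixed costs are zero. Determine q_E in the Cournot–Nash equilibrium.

15

Apex's profit: π_A = (169 - Q)q_A - (2q_A). Setting ∂π_A/∂q_A = 0: 167 - 2q_A - (q_F + q_E) = 0.
Flint's first-order condition: 112 - 2q_F - (q_A + q_E) = 0.
Ember's profit: π_E = (169 - Q)q_E - (56q_E). Setting ∂π_E/∂q_E = 0: 113 - 2q_E - (q_A + q_F) = 0.
Summing all 3 equations gives 392 − 4Q = 0, hence Q = 98.
Back-substituting: q_A = (167 − 98) = 69, q_F = (112 − 98) = 14, q_E = (113 − 98) = 15.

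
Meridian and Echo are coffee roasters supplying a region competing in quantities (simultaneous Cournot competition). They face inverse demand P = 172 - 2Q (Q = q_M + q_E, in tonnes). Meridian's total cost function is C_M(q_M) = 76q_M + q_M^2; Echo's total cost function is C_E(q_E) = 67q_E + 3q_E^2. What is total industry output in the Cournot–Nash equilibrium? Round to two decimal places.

21.21

Meridian's profit: π_M = (172 - 2Q)q_M - (76q_M + q_M²). Setting ∂π_M/∂q_M = 0: 96 - 6q_M - 2(q_E) = 0.
Echo's profit: π_E = (172 - 2Q)q_E - (67q_E + 3q_E²). Setting ∂π_E/∂q_E = 0: 105 - 10q_E - 2(q_M) = 0.
So q_M = (96 - 2q_E)/6 and q_E = (105 - 2q_M)/10.
Substituting one into the other gives q_M = 375/28 and q_E = 219/28.
Total output Q = 375/28 + 219/28 = 297/14.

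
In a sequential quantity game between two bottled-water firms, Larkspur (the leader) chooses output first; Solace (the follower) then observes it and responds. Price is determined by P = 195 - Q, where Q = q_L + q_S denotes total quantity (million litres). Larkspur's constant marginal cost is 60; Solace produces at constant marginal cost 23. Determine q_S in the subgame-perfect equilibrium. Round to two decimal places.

61.50

Solve by backward induction. Given q_L, the follower Solace maximises π_S = (195 - q_L - q_S)q_S - 23q_S.
Setting the follower's marginal profit to zero, 172 - q_L - 2q_S = 0, i.e. q_S = (172 - q_L)/2.
Larkspur substitutes q_S(q_L) into its own profit: π_L = q_L(195 - q_L - (172 - q_L)/2) - 60q_L = (109 - (1/2)q_L)q_L - 60q_L.
Maximising: ∂π_L/∂q_L = 49 - q_L = 0, giving q_L = 49.
Then q_S = (172 - 49)/2 = 123/2.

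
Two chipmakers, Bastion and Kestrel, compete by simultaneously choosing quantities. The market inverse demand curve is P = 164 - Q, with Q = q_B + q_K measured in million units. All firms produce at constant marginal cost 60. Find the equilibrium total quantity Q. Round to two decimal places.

A representative firm's profit is π_i = q_i(164 - Q) - 60q_i.
First-order condition (treating rivals' output as given): 104 - 2q_i - q_j = 0.
By symmetry each firm produces the same amount; substituting q_j = q_i yields q_i = 104/3.
Total output Q = 104/3 + 104/3 = 208/3.

69.33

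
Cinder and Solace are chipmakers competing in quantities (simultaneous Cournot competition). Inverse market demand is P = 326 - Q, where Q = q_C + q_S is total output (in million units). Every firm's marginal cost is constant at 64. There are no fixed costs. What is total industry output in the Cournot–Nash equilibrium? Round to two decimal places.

A representative firm's profit is π_i = q_i(326 - Q) - 64q_i.
First-order condition (treating rivals' output as given): 262 - 2q_i - q_j = 0.
With identical firms every q_j equals q_i, so q_j = q_i and 262 = 3q_i, giving q_i = 262/3.
Total output Q = 262/3 + 262/3 = 524/3.

174.67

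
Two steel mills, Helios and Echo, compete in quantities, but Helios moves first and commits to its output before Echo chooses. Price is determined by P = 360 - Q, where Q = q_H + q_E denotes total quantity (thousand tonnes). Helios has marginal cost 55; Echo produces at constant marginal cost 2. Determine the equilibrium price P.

118

Solve by backward induction. Given q_H, the follower Echo maximises π_E = (360 - q_H - q_E)q_E - 2q_E.
Setting the follower's marginal profit to zero, 358 - q_H - 2q_E = 0, i.e. q_E = (358 - q_H)/2.
The leader anticipates this reaction. Substituting into P = 360 - Q gives P = 181 - (1/2)q_H, so π_H = (181 - (1/2)q_H)q_H - 55q_H.
Leader FOC: 126 - q_H = 0, so q_H = 126.
Then q_E = (358 - 126)/2 = 116.
Total output Q = 242, so price P = 360 - 242 = 118.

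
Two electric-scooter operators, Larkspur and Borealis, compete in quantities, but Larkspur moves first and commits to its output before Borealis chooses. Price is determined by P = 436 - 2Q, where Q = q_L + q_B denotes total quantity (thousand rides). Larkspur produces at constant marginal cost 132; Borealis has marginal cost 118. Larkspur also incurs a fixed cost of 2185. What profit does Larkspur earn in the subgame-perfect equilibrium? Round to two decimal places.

Solve by backward induction. Given q_L, the follower Borealis maximises π_B = (436 - 2q_L - 2q_B)q_B - 118q_B.
Setting the follower's marginal profit to zero, 318 - 2q_L - 4q_B = 0, i.e. q_B = (318 - 2q_L)/4.
The leader anticipates this reaction. Substituting into P = 436 - 2Q gives P = 277 - q_L, so π_L = (277 - q_L)q_L - 132q_L.
Maximising: ∂π_L/∂q_L = 145 - 2q_L = 0, giving q_L = 145/2.
Then q_B = (318 - 2·(145/2))/4 = 173/4.
Price P = 436 - 2·(463/4) = 409/2.
Larkspur's profit: (409/2 - 132)·(145/2) - 2185 = 3071.2500.

3071.25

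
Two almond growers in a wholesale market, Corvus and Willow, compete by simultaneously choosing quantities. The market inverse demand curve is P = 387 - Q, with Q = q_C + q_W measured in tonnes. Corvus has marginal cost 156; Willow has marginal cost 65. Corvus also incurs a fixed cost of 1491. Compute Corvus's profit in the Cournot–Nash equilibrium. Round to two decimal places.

Corvus's profit: π_C = (387 - Q)q_C - (156q_C). Setting ∂π_C/∂q_C = 0: 231 - 2q_C - (q_W) = 0.
Willow's profit: π_W = (387 - Q)q_W - (65q_W). Setting ∂π_W/∂q_W = 0: 322 - 2q_W - (q_C) = 0.
Best responses: q_C = (231 - q_W)/2, q_W = (322 - q_C)/2.
Substituting one into the other gives q_C = 140/3 and q_W = 413/3.
Price P = 387 - 553/3 = 608/3.
Corvus's profit: (608/3 - 156)·(140/3) - 1491 = 686.7778.

686.78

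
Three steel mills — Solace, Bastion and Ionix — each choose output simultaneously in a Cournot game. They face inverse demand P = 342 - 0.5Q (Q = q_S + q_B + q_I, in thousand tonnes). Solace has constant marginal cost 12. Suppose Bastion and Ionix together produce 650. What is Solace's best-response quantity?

With rivals' combined output fixed at 650, Solace's profit is π_S = (342 - (1/2)·650 - (1/2)q_S)q_S - (12q_S) = (17 - (1/2)q_S)q_S - (12q_S).
∂π_S/∂q_S = 5 - q_S = 0, so q_S = 5.

5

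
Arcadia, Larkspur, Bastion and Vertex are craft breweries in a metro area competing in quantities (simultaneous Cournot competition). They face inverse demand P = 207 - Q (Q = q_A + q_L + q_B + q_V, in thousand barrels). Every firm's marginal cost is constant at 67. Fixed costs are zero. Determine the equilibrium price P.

A representative firm's profit is π_i = q_i(207 - Q) - 67q_i.
First-order condition (treating rivals' output as given): 140 - 2q_i - Σ_{j≠i} q_j = 0.
With identical firms every q_j equals q_i, so Σ_{j≠i} q_j = 3q_i and 140 = 5q_i, giving q_i = 28.
Total output Q = 112, so price P = 207 - 112 = 95.

95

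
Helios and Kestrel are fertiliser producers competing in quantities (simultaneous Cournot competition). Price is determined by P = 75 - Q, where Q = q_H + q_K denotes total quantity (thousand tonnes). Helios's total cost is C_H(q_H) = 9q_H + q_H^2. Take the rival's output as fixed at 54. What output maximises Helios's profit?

3

With the rival's output fixed at 54, Helios's profit is π_H = (75 - 54 - q_H)q_H - (9q_H + q_H²) = (21 - q_H)q_H - (9q_H + q_H²).
∂π_H/∂q_H = 12 - 4q_H = 0, so q_H = 3.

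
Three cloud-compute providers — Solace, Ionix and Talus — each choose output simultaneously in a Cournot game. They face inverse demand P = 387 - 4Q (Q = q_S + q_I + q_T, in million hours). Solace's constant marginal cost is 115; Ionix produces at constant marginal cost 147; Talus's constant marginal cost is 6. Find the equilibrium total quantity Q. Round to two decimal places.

55.81

Solace's profit: π_S = (387 - 4Q)q_S - (115q_S). Setting ∂π_S/∂q_S = 0: 272 - 8q_S - 4(q_I + q_T) = 0.
Ionix's first-order condition: 240 - 8q_I - 4(q_S + q_T) = 0.
Talus's first-order condition: 381 - 8q_T - 4(q_S + q_I) = 0.
Summing all 3 equations gives 893 − 16Q = 0, hence Q = 893/16.
Back-substituting: q_S = (272 − 893/4)/4 = 195/16, q_I = (240 − 893/4)/4 = 67/16, q_T = (381 − 893/4)/4 = 631/16.
Total output Q = 195/16 + 67/16 + 631/16 = 893/16.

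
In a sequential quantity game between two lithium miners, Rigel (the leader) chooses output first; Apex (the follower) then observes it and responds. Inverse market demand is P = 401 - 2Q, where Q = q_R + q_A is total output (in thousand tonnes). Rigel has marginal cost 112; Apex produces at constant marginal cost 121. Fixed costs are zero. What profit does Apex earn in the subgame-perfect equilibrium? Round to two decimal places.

The follower Apex best-responds to any q_R: π_A = (401 - 2Q)q_A - 121q_A.
Follower FOC: 280 - 2q_R - 4q_A = 0, so q_A(q_R) = (280 - 2q_R)/4.
The leader anticipates this reaction. Substituting into P = 401 - 2Q gives P = 261 - q_R, so π_R = (261 - q_R)q_R - 112q_R.
The leader's first-order condition 149 - 2q_R = 0 yields q_R = 149/2.
Then q_A = (280 - 2·(149/2))/4 = 131/4.
Price P = 401 - 2·(429/4) = 373/2.
Apex's profit: (373/2 - 121)·(131/4) = 2145.1250.

2145.13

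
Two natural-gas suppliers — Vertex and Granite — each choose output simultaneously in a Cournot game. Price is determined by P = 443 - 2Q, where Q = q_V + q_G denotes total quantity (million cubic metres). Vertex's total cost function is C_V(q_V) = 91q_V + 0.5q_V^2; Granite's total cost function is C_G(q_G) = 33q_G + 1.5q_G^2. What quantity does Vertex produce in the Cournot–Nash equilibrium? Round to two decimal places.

Vertex's profit: π_V = (443 - 2Q)q_V - (91q_V + (1/2)q_V²). Setting ∂π_V/∂q_V = 0: 352 - 5q_V - 2(q_G) = 0.
Granite's profit: π_G = (443 - 2Q)q_G - (33q_G + (3/2)q_G²). Setting ∂π_G/∂q_G = 0: 410 - 7q_G - 2(q_V) = 0.
So q_V = (352 - 2q_G)/5 and q_G = (410 - 2q_V)/7.
Substituting one into the other gives q_V = 1644/31 and q_G = 1346/31.

53.03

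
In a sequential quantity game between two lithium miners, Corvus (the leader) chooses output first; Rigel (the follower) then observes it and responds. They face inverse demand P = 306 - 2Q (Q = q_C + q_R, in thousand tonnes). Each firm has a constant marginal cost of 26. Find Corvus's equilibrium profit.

Solve by backward induction. Given q_C, the follower Rigel maximises π_R = (306 - 2q_C - 2q_R)q_R - 26q_R.
Follower FOC: 280 - 2q_C - 4q_R = 0, so q_R(q_C) = (280 - 2q_C)/4.
Corvus substitutes q_R(q_C) into its own profit: π_C = q_C(306 - 2q_C - (280 - 2q_C)/2) - 26q_C = (166 - q_C)q_C - 26q_C.
Maximising: ∂π_C/∂q_C = 140 - 2q_C = 0, giving q_C = 70.
Then q_R = (280 - 2·70)/4 = 35.
Price P = 306 - 2·105 = 96.
Corvus's profit: (96 - 26)·70 = 4900.

4900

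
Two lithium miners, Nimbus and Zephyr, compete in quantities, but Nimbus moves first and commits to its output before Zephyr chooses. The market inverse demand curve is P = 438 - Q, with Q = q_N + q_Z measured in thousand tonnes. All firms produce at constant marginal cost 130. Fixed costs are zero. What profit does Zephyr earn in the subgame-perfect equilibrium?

Solve by backward induction. Given q_N, the follower Zephyr maximises π_Z = (438 - q_N - q_Z)q_Z - 130q_Z.
Follower FOC: 308 - q_N - 2q_Z = 0, so q_Z(q_N) = (308 - q_N)/2.
Nimbus substitutes q_Z(q_N) into its own profit: π_N = q_N(438 - q_N - (308 - q_N)/2) - 130q_N = (284 - (1/2)q_N)q_N - 130q_N.
Leader FOC: 154 - q_N = 0, so q_N = 154.
Then q_Z = (308 - 154)/2 = 77.
Price P = 438 - 231 = 207.
Zephyr's profit: (207 - 130)·77 = 5929.

5929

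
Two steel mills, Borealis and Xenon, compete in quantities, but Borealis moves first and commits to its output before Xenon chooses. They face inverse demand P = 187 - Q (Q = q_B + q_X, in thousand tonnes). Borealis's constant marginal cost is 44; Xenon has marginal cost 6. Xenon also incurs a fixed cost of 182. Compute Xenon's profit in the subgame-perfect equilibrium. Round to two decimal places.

The follower Xenon best-responds to any q_B: π_X = (187 - Q)q_X - 6q_X.
Setting the follower's marginal profit to zero, 181 - q_B - 2q_X = 0, i.e. q_X = (181 - q_B)/2.
The leader anticipates this reaction. Substituting into P = 187 - Q gives P = 193/2 - (1/2)q_B, so π_B = (193/2 - (1/2)q_B)q_B - 44q_B.
Leader FOC: 105/2 - q_B = 0, so q_B = 105/2.
Then q_X = (181 - 105/2)/2 = 257/4.
Price P = 187 - 467/4 = 281/4.
Xenon's profit: (281/4 - 6)·(257/4) - 182 = 3946.0625.

3946.06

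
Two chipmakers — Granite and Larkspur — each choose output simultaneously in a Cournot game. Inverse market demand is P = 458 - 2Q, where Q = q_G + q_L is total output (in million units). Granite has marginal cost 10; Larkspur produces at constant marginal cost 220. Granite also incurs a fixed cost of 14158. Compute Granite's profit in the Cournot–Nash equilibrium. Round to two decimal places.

9895.56

Granite's profit: π_G = (458 - 2Q)q_G - (10q_G). Setting ∂π_G/∂q_G = 0: 448 - 4q_G - 2(q_L) = 0.
Larkspur's profit: π_L = (458 - 2Q)q_L - (220q_L). Setting ∂π_L/∂q_L = 0: 238 - 4q_L - 2(q_G) = 0.
Best responses: q_G = (448 - 2q_L)/4, q_L = (238 - 2q_G)/4.
Solving the pair: q_G = 329/3, q_L = 14/3.
Price P = 458 - 2·(343/3) = 688/3.
Granite's profit: (688/3 - 10)·(329/3) - 14158 = 9895.5556.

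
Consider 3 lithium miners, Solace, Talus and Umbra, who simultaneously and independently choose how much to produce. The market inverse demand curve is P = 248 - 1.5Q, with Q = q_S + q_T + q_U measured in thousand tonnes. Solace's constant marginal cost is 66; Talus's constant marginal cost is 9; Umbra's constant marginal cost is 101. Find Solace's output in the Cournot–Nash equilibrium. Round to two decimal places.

Solace's profit: π_S = (248 - 1.5Q)q_S - (66q_S). Setting ∂π_S/∂q_S = 0: 182 - 3q_S - (3/2)(q_T + q_U) = 0.
Talus's profit: π_T = (248 - 1.5Q)q_T - (9q_T). Setting ∂π_T/∂q_T = 0: 239 - 3q_T - (3/2)(q_S + q_U) = 0.
Umbra's first-order condition: 147 - 3q_U - (3/2)(q_S + q_T) = 0.
Adding the 3 conditions: 568 − 3Q − 3Q = 0, i.e. Q = 284/3.
Back-substituting: q_S = (182 − 142)/(3/2) = 80/3, q_T = (239 − 142)/(3/2) = 194/3, q_U = (147 − 142)/(3/2) = 10/3.

26.67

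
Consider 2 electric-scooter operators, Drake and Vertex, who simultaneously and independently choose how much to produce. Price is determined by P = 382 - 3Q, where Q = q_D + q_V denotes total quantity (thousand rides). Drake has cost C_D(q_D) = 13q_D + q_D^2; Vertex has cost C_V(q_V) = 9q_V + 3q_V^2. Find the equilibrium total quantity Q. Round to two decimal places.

Drake's profit: π_D = (382 - 3Q)q_D - (13q_D + q_D²). Setting ∂π_D/∂q_D = 0: 369 - 8q_D - 3(q_V) = 0.
Vertex's first-order condition: 373 - 12q_V - 3(q_D) = 0.
Best responses: q_D = (369 - 3q_V)/8, q_V = (373 - 3q_D)/12.
Substituting one into the other gives q_D = 1103/29 and q_V = 1877/87.
Total output Q = 1103/29 + 1877/87 = 59.6092.

59.61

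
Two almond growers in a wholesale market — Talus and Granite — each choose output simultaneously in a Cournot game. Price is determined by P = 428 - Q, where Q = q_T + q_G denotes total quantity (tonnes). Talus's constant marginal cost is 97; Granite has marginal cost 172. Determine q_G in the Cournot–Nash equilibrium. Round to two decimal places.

60.33

Talus's profit: π_T = (428 - Q)q_T - (97q_T). Setting ∂π_T/∂q_T = 0: 331 - 2q_T - (q_G) = 0.
Granite's first-order condition: 256 - 2q_G - (q_T) = 0.
So q_T = (331 - q_G)/2 and q_G = (256 - q_T)/2.
Solving the pair: q_T = 406/3, q_G = 181/3.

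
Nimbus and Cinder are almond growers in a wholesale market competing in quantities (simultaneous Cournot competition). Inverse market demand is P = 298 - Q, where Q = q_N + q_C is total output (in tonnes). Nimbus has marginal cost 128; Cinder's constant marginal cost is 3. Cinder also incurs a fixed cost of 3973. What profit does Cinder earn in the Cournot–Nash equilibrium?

Nimbus's profit: π_N = (298 - Q)q_N - (128q_N). Setting ∂π_N/∂q_N = 0: 170 - 2q_N - (q_C) = 0.
Cinder's profit: π_C = (298 - Q)q_C - (3q_C). Setting ∂π_C/∂q_C = 0: 295 - 2q_C - (q_N) = 0.
So q_N = (170 - q_C)/2 and q_C = (295 - q_N)/2.
Solving the pair: q_N = 15, q_C = 140.
Price P = 298 - 155 = 143.
Cinder's profit: (143 - 3)·140 - 3973 = 15627.

15627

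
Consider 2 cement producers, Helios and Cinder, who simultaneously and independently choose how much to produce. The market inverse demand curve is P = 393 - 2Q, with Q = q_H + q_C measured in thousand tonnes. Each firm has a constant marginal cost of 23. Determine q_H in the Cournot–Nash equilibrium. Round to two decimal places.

61.67

A representative firm's profit is π_i = q_i(393 - 2Q) - 23q_i.
First-order condition (treating rivals' output as given): 370 - 4q_i - 2q_j = 0.
With identical firms every q_j equals q_i, so q_j = q_i and 370 = 6q_i, giving q_i = 185/3.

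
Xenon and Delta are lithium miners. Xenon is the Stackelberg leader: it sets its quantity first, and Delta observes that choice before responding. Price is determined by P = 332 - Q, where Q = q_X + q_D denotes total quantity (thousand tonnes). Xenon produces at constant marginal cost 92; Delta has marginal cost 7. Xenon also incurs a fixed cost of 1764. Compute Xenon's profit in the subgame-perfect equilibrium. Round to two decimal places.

1239.13

Solve by backward induction. Given q_X, the follower Delta maximises π_D = (332 - q_X - q_D)q_D - 7q_D.
Follower FOC: 325 - q_X - 2q_D = 0, so q_D(q_X) = (325 - q_X)/2.
Xenon substitutes q_D(q_X) into its own profit: π_X = q_X(332 - q_X - (325 - q_X)/2) - 92q_X = (339/2 - (1/2)q_X)q_X - 92q_X.
The leader's first-order condition 155/2 - q_X = 0 yields q_X = 155/2.
Then q_D = (325 - 155/2)/2 = 495/4.
Price P = 332 - 805/4 = 523/4.
Xenon's profit: (523/4 - 92)·(155/2) - 1764 = 1239.1250.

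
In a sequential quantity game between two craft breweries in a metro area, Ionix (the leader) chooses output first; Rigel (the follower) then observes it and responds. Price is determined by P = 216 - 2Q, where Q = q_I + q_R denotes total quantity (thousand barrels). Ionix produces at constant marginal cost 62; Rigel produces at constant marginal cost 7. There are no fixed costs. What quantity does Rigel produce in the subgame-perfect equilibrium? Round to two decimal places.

Solve by backward induction. Given q_I, the follower Rigel maximises π_R = (216 - 2q_I - 2q_R)q_R - 7q_R.
Follower FOC: 209 - 2q_I - 4q_R = 0, so q_R(q_I) = (209 - 2q_I)/4.
Ionix substitutes q_R(q_I) into its own profit: π_I = q_I(216 - 2q_I - (209 - 2q_I)/2) - 62q_I = (223/2 - q_I)q_I - 62q_I.
Leader FOC: 99/2 - 2q_I = 0, so q_I = 99/4.
Then q_R = (209 - 2·(99/4))/4 = 319/8.

39.88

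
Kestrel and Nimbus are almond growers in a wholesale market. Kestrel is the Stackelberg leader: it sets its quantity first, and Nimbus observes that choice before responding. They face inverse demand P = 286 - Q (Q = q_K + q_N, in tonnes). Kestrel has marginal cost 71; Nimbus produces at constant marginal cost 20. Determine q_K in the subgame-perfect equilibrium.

82

Solve by backward induction. Given q_K, the follower Nimbus maximises π_N = (286 - q_K - q_N)q_N - 20q_N.
∂π_N/∂q_N = 266 - q_K - 2q_N = 0 gives the reaction function q_N = (266 - q_K)/2.
Kestrel substitutes q_N(q_K) into its own profit: π_K = q_K(286 - q_K - (266 - q_K)/2) - 71q_K = (153 - (1/2)q_K)q_K - 71q_K.
Maximising: ∂π_K/∂q_K = 82 - q_K = 0, giving q_K = 82.
Then q_N = (266 - 82)/2 = 92.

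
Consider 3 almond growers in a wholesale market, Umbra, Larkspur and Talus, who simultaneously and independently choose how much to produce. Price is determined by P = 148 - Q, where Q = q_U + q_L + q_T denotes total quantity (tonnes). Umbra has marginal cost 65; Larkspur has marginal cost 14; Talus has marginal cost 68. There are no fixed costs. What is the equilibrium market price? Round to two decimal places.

73.75

Umbra's profit: π_U = (148 - Q)q_U - (65q_U). Setting ∂π_U/∂q_U = 0: 83 - 2q_U - (q_L + q_T) = 0.
Larkspur's profit: π_L = (148 - Q)q_L - (14q_L). Setting ∂π_L/∂q_L = 0: 134 - 2q_L - (q_U + q_T) = 0.
Talus's profit: π_T = (148 - Q)q_T - (68q_T). Setting ∂π_T/∂q_T = 0: 80 - 2q_T - (q_U + q_L) = 0.
Summing all 3 equations gives 297 − 4Q = 0, hence Q = 297/4.
Back-substituting: q_U = (83 − 297/4) = 35/4, q_L = (134 − 297/4) = 239/4, q_T = (80 − 297/4) = 23/4.
Total output Q = 297/4, so price P = 148 - 297/4 = 295/4.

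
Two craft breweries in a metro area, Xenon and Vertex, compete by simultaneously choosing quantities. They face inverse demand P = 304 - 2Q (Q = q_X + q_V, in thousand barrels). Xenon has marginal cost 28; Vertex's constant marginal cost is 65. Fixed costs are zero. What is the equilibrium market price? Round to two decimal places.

132.33

Xenon's profit: π_X = (304 - 2Q)q_X - (28q_X). Setting ∂π_X/∂q_X = 0: 276 - 4q_X - 2(q_V) = 0.
Vertex's first-order condition: 239 - 4q_V - 2(q_X) = 0.
Rearranging gives the reaction functions q_X = (276 - 2q_V)/4 and q_V = (239 - 2q_X)/4.
Substituting one into the other gives q_X = 313/6 and q_V = 101/3.
Total output Q = 515/6, so price P = 304 - 2·(515/6) = 397/3.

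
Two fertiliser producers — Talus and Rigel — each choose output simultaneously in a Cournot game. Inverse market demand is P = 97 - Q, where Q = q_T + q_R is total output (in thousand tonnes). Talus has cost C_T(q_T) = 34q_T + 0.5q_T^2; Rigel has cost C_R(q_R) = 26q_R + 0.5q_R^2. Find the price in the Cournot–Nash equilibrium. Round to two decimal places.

63.50

Talus's profit: π_T = (97 - Q)q_T - (34q_T + (1/2)q_T²). Setting ∂π_T/∂q_T = 0: 63 - 3q_T - (q_R) = 0.
Rigel's first-order condition: 71 - 3q_R - (q_T) = 0.
So q_T = (63 - q_R)/3 and q_R = (71 - q_T)/3.
Substituting one into the other gives q_T = 59/4 and q_R = 75/4.
Total output Q = 67/2, so price P = 97 - 67/2 = 127/2.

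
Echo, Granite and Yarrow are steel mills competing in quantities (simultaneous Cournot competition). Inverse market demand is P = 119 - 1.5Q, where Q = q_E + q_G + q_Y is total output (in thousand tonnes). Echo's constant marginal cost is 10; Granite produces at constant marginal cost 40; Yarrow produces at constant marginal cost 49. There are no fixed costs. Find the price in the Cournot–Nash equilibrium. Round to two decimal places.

Echo's profit: π_E = (119 - 1.5Q)q_E - (10q_E). Setting ∂π_E/∂q_E = 0: 109 - 3q_E - (3/2)(q_G + q_Y) = 0.
Granite's first-order condition: 79 - 3q_G - (3/2)(q_E + q_Y) = 0.
Yarrow's profit: π_Y = (119 - 1.5Q)q_Y - (49q_Y). Setting ∂π_Y/∂q_Y = 0: 70 - 3q_Y - (3/2)(q_E + q_G) = 0.
Adding the 3 conditions: 258 − 3Q − 3Q = 0, i.e. Q = 43.
Back-substituting: q_E = (109 − 129/2)/(3/2) = 89/3, q_G = (79 − 129/2)/(3/2) = 29/3, q_Y = (70 − 129/2)/(3/2) = 11/3.
Total output Q = 43, so price P = 119 - (3/2)·43 = 109/2.

54.50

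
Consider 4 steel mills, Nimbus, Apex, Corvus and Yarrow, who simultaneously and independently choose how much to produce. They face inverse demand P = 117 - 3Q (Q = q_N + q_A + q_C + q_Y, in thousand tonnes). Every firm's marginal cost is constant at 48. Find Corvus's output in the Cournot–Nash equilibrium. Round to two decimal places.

4.60

A representative firm's profit is π_i = q_i(117 - 3Q) - 48q_i.
Setting ∂π_i/∂q_i = 0 with rivals' quantities fixed: 69 - 6q_i - 3·Σ_{j≠i} q_j = 0.
With identical firms every q_j equals q_i, so Σ_{j≠i} q_j = 3q_i and 69 = 15q_i, giving q_i = 23/5.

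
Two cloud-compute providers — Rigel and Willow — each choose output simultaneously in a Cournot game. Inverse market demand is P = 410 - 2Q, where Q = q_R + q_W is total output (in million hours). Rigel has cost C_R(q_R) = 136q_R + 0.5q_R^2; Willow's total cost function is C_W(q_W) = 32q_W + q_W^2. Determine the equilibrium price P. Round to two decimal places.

Rigel's profit: π_R = (410 - 2Q)q_R - (136q_R + (1/2)q_R²). Setting ∂π_R/∂q_R = 0: 274 - 5q_R - 2(q_W) = 0.
Willow's first-order condition: 378 - 6q_W - 2(q_R) = 0.
So q_R = (274 - 2q_W)/5 and q_W = (378 - 2q_R)/6.
Solving the pair: q_R = 444/13, q_W = 671/13.
Total output Q = 1115/13, so price P = 410 - 2·(1115/13) = 238.4615.

238.46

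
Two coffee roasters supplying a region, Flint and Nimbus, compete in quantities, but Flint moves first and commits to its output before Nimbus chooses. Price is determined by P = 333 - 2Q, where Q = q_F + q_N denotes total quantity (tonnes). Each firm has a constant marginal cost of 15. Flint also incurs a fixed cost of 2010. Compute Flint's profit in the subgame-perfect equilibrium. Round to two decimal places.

The follower Nimbus best-responds to any q_F: π_N = (333 - 2Q)q_N - 15q_N.
Follower FOC: 318 - 2q_F - 4q_N = 0, so q_N(q_F) = (318 - 2q_F)/4.
Flint substitutes q_N(q_F) into its own profit: π_F = q_F(333 - 2q_F - (318 - 2q_F)/2) - 15q_F = (174 - q_F)q_F - 15q_F.
Maximising: ∂π_F/∂q_F = 159 - 2q_F = 0, giving q_F = 159/2.
Then q_N = (318 - 2·(159/2))/4 = 159/4.
Price P = 333 - 2·(477/4) = 189/2.
Flint's profit: (189/2 - 15)·(159/2) - 2010 = 4310.2500.

4310.25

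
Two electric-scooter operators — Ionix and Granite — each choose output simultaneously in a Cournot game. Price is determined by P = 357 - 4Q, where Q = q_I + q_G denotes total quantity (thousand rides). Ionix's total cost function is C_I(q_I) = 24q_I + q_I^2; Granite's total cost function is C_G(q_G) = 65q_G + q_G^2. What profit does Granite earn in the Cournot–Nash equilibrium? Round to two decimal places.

1786.95

Ionix's profit: π_I = (357 - 4Q)q_I - (24q_I + q_I²). Setting ∂π_I/∂q_I = 0: 333 - 10q_I - 4(q_G) = 0.
Granite's first-order condition: 292 - 10q_G - 4(q_I) = 0.
So q_I = (333 - 4q_G)/10 and q_G = (292 - 4q_I)/10.
Substituting one into the other gives q_I = 1081/42 and q_G = 397/21.
Price P = 357 - 4·(625/14) = 1249/7.
Granite's profit: (1249/7)·(397/21) - 65·(397/21) - (397/21)² = 1786.9501.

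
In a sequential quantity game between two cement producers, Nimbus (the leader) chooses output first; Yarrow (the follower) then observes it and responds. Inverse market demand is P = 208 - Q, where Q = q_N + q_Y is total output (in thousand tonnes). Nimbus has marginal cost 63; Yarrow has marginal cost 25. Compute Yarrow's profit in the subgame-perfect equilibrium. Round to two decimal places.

4192.56

Solve by backward induction. Given q_N, the follower Yarrow maximises π_Y = (208 - q_N - q_Y)q_Y - 25q_Y.
Follower FOC: 183 - q_N - 2q_Y = 0, so q_Y(q_N) = (183 - q_N)/2.
The leader anticipates this reaction. Substituting into P = 208 - Q gives P = 233/2 - (1/2)q_N, so π_N = (233/2 - (1/2)q_N)q_N - 63q_N.
The leader's first-order condition 107/2 - q_N = 0 yields q_N = 107/2.
Then q_Y = (183 - 107/2)/2 = 259/4.
Price P = 208 - 473/4 = 359/4.
Yarrow's profit: (359/4 - 25)·(259/4) = 4192.5625.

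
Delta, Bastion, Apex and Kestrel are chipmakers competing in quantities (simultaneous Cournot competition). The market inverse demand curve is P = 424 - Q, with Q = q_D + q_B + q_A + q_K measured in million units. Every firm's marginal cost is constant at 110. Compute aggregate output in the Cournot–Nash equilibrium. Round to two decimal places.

Each firm earns π_i = (424 - Q)q_i - 110q_i.
First-order condition (treating rivals' output as given): 314 - 2q_i - Σ_{j≠i} q_j = 0.
By symmetry each firm produces the same amount; substituting Σ_{j≠i} q_j = 3q_i yields q_i = 314/5.
Total output Q = 314/5 + 314/5 + 314/5 + 314/5 = 1256/5.

251.20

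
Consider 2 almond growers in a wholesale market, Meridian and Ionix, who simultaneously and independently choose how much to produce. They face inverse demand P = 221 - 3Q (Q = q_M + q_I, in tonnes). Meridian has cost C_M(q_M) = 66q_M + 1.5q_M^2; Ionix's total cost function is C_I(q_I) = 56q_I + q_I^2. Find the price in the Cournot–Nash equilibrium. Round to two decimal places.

Meridian's profit: π_M = (221 - 3Q)q_M - (66q_M + (3/2)q_M²). Setting ∂π_M/∂q_M = 0: 155 - 9q_M - 3(q_I) = 0.
Ionix's first-order condition: 165 - 8q_I - 3(q_M) = 0.
Rearranging gives the reaction functions q_M = (155 - 3q_I)/9 and q_I = (165 - 3q_M)/8.
Solving the pair: q_M = 745/63, q_I = 340/21.
Total output Q = 1765/63, so price P = 221 - 3·(1765/63) = 136.9524.

136.95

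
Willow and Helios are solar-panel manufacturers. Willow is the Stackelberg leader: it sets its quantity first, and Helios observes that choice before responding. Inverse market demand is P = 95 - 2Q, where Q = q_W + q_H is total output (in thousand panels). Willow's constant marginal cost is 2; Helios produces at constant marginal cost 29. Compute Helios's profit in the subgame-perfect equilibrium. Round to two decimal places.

4.50

The follower Helios best-responds to any q_W: π_H = (95 - 2Q)q_H - 29q_H.
Follower FOC: 66 - 2q_W - 4q_H = 0, so q_H(q_W) = (66 - 2q_W)/4.
Willow substitutes q_H(q_W) into its own profit: π_W = q_W(95 - 2q_W - (66 - 2q_W)/2) - 2q_W = (62 - q_W)q_W - 2q_W.
Leader FOC: 60 - 2q_W = 0, so q_W = 30.
Then q_H = (66 - 2·30)/4 = 3/2.
Price P = 95 - 2·(63/2) = 32.
Helios's profit: (32 - 29)·(3/2) = 9/2.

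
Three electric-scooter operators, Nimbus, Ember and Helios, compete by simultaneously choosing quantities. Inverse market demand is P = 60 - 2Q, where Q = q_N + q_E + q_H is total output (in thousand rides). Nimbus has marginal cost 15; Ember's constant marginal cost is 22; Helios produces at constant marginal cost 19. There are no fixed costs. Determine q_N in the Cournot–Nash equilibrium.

Nimbus's profit: π_N = (60 - 2Q)q_N - (15q_N). Setting ∂π_N/∂q_N = 0: 45 - 4q_N - 2(q_E + q_H) = 0.
Ember's profit: π_E = (60 - 2Q)q_E - (22q_E). Setting ∂π_E/∂q_E = 0: 38 - 4q_E - 2(q_N + q_H) = 0.
Helios's first-order condition: 41 - 4q_H - 2(q_N + q_E) = 0.
Adding the 3 first-order conditions: 124 − 8Q = 0, so Q = 31/2.
Back-substituting: q_N = (45 − 31)/2 = 7, q_E = (38 − 31)/2 = 7/2, q_H = (41 − 31)/2 = 5.

7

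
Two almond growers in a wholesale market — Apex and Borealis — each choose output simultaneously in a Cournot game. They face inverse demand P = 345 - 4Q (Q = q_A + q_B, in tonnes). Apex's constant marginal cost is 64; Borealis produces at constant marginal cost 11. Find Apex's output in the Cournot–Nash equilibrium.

Apex's profit: π_A = (345 - 4Q)q_A - (64q_A). Setting ∂π_A/∂q_A = 0: 281 - 8q_A - 4(q_B) = 0.
Borealis's first-order condition: 334 - 8q_B - 4(q_A) = 0.
Rearranging gives the reaction functions q_A = (281 - 4q_B)/8 and q_B = (334 - 4q_A)/8.
Solving the pair: q_A = 19, q_B = 129/4.

19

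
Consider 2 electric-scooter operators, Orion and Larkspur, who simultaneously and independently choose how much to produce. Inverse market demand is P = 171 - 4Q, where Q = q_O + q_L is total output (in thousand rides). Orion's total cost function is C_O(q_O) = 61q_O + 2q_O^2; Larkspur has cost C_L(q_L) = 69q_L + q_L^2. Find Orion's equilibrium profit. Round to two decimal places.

Orion's profit: π_O = (171 - 4Q)q_O - (61q_O + 2q_O²). Setting ∂π_O/∂q_O = 0: 110 - 12q_O - 4(q_L) = 0.
Larkspur's first-order condition: 102 - 10q_L - 4(q_O) = 0.
Best responses: q_O = (110 - 4q_L)/12, q_L = (102 - 4q_O)/10.
Substituting one into the other gives q_O = 173/26 and q_L = 98/13.
Price P = 171 - 4·(369/26) = 1485/13.
Orion's profit: (1485/13)·(173/26) - 61·(173/26) - 2(173/26)² = 265.6420.

265.64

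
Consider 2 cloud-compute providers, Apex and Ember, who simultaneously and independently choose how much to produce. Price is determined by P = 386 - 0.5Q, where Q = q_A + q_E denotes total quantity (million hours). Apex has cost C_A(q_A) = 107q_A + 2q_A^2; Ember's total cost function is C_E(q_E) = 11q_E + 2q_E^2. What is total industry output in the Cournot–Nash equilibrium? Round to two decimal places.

Apex's profit: π_A = (386 - 0.5Q)q_A - (107q_A + 2q_A²). Setting ∂π_A/∂q_A = 0: 279 - 5q_A - (1/2)(q_E) = 0.
Ember's profit: π_E = (386 - 0.5Q)q_E - (11q_E + 2q_E²). Setting ∂π_E/∂q_E = 0: 375 - 5q_E - (1/2)(q_A) = 0.
Rearranging gives the reaction functions q_A = (279 - (1/2)q_E)/5 and q_E = (375 - (1/2)q_A)/5.
Solving the pair: q_A = 1610/33, q_E = 70.1212.
Total output Q = 1610/33 + 70.1212 = 1308/11.

118.91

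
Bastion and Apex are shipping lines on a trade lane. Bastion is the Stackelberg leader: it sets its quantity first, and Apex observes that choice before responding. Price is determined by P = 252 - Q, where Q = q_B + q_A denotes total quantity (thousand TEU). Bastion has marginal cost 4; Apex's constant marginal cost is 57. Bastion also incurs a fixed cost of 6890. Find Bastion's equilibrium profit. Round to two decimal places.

Solve by backward induction. Given q_B, the follower Apex maximises π_A = (252 - q_B - q_A)q_A - 57q_A.
∂π_A/∂q_A = 195 - q_B - 2q_A = 0 gives the reaction function q_A = (195 - q_B)/2.
The leader anticipates this reaction. Substituting into P = 252 - Q gives P = 309/2 - (1/2)q_B, so π_B = (309/2 - (1/2)q_B)q_B - 4q_B.
Leader FOC: 301/2 - q_B = 0, so q_B = 301/2.
Then q_A = (195 - 301/2)/2 = 89/4.
Price P = 252 - 691/4 = 317/4.
Bastion's profit: (317/4 - 4)·(301/2) - 6890 = 4435.1250.

4435.13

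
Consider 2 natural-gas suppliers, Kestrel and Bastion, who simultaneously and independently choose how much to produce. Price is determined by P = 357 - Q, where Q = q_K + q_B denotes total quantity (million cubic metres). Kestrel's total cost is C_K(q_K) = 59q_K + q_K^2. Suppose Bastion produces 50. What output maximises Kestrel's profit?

With the rival's output fixed at 50, Kestrel's profit is π_K = (357 - 50 - q_K)q_K - (59q_K + q_K²) = (307 - q_K)q_K - (59q_K + q_K²).
∂π_K/∂q_K = 248 - 4q_K = 0, so q_K = 62.

62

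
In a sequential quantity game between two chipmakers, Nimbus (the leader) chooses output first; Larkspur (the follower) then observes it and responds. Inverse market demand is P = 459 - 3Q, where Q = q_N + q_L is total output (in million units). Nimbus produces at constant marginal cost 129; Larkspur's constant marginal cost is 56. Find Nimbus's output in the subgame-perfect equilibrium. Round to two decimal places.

42.83

The follower Larkspur best-responds to any q_N: π_L = (459 - 3Q)q_L - 56q_L.
Follower FOC: 403 - 3q_N - 6q_L = 0, so q_L(q_N) = (403 - 3q_N)/6.
The leader anticipates this reaction. Substituting into P = 459 - 3Q gives P = 515/2 - (3/2)q_N, so π_N = (515/2 - (3/2)q_N)q_N - 129q_N.
Leader FOC: 257/2 - 3q_N = 0, so q_N = 257/6.
Then q_L = (403 - 3·(257/6))/6 = 183/4.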